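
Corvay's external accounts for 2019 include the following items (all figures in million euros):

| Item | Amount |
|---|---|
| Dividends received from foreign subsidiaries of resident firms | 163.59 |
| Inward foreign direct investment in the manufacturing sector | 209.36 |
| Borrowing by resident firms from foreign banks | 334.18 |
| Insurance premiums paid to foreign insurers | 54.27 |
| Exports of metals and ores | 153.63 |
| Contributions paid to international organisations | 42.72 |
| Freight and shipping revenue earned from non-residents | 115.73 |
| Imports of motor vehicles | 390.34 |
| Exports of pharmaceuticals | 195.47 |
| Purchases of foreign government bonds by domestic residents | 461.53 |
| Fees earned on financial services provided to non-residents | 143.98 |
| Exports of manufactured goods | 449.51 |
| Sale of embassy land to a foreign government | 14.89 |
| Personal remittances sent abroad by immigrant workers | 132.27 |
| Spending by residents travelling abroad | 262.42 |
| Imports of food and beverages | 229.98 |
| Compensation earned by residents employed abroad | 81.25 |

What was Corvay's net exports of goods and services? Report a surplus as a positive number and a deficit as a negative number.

Goods: 153.63 + 195.47 - 390.34 - 229.98 + 449.51 = 178.29
Services: 143.98 - 54.27 + 115.73 - 262.42 = -56.98
Trade balance = 178.29 + (-56.98) = 121.31
(Excluded from the trade balance — primary income: dividends received from foreign subsidiaries of resident firms 163.59, compensation earned by residents employed abroad 81.25; financial account: inward foreign direct investment in the manufacturing sector 209.36, borrowing by resident firms from foreign banks 334.18, purchases of foreign government bonds by domestic residents 461.53; secondary income: contributions paid to international organisations 42.72, personal remittances sent abroad by immigrant workers 132.27; capital account: sale of embassy land to a foreign government 14.89.)

121.31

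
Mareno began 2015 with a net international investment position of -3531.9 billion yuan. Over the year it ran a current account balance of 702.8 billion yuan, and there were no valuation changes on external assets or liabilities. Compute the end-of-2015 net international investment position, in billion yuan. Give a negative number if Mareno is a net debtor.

-2829.1

With no valuation effects, change in NIIP = current account = 702.8
End-of-year NIIP = -3531.9 + 702.8 = -2829.1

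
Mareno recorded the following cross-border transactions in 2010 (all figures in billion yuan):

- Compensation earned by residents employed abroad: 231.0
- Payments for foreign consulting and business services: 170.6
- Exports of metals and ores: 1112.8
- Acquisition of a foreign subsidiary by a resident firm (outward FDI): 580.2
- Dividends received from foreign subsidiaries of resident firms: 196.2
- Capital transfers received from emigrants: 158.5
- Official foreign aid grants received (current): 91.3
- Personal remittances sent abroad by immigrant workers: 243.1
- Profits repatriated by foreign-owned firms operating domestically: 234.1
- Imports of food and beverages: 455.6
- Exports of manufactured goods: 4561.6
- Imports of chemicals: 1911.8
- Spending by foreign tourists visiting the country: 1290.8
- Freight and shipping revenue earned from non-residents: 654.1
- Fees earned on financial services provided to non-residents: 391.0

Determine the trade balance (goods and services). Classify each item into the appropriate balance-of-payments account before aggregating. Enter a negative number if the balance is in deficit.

5472.3

Goods: -455.6 - 1911.8 + 4561.6 + 1112.8 = 3307.0
Services: 654.1 - 170.6 + 391.0 + 1290.8 = 2165.3
Trade balance = 3307.0 + 2165.3 = 5472.3
(Excluded from the trade balance — primary income: compensation earned by residents employed abroad 231.0, dividends received from foreign subsidiaries of resident firms 196.2, profits repatriated by foreign-owned firms operating domestically 234.1; financial account: acquisition of a foreign subsidiary by a resident firm (outward FDI) 580.2; capital account: capital transfers received from emigrants 158.5; secondary income: official foreign aid grants received (current) 91.3, personal remittances sent abroad by immigrant workers 243.1.)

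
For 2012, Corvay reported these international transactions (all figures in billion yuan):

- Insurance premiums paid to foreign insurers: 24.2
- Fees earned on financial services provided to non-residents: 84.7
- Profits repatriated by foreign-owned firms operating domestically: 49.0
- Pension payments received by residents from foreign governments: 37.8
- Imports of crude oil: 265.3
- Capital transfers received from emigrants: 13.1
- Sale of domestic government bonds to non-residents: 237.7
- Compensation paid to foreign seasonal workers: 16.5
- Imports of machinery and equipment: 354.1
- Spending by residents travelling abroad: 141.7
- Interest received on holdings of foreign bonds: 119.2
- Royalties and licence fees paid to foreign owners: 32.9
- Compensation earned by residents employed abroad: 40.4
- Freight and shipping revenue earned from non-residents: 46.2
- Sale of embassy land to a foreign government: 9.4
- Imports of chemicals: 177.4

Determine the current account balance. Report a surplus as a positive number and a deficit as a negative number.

-732.8

Goods: -354.1 - 265.3 - 177.4 = -796.8
Services: 46.2 - 32.9 - 24.2 - 141.7 + 84.7 = -67.9
Primary income: -16.5 - 49.0 + 119.2 + 40.4 = 94.1
Secondary income: 37.8
Current account = (-796.8) + (-67.9) + 94.1 + 37.8 = -732.8
(Excluded from the current account — capital account: capital transfers received from emigrants 13.1, sale of embassy land to a foreign government 9.4; financial account: sale of domestic government bonds to non-residents 237.7.)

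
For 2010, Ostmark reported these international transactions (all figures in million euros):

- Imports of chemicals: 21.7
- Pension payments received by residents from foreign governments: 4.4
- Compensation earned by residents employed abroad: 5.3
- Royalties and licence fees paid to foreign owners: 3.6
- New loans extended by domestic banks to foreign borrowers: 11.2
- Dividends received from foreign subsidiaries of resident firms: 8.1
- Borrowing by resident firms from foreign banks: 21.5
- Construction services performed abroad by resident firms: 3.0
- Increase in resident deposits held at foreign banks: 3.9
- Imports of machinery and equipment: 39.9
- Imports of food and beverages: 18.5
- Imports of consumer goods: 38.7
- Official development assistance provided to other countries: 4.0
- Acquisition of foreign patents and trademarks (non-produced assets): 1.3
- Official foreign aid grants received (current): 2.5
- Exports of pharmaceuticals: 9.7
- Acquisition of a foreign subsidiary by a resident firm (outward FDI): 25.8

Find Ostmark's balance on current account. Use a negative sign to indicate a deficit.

Goods: -38.7 - 18.5 + 9.7 - 21.7 - 39.9 = -109.1
Services: 3.0 - 3.6 = -0.6
Primary income: 5.3 + 8.1 = 13.4
Secondary income: 4.4 + 2.5 - 4.0 = 2.9
Current account = (-109.1) + (-0.6) + 13.4 + 2.9 = -93.4
(Excluded from the current account — financial account: new loans extended by domestic banks to foreign borrowers 11.2, borrowing by resident firms from foreign banks 21.5, increase in resident deposits held at foreign banks 3.9, acquisition of a foreign subsidiary by a resident firm (outward FDI) 25.8; capital account: acquisition of foreign patents and trademarks (non-produced assets) 1.3.)

-93.4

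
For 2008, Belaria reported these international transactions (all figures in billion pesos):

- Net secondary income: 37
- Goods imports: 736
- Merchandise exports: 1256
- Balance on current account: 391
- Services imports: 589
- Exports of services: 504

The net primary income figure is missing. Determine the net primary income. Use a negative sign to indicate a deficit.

-81

Current account = goods balance + services balance + net primary income + net secondary income
Sum of the known components = 472
Net primary income = CA - (known components) = 391 - 472 = -81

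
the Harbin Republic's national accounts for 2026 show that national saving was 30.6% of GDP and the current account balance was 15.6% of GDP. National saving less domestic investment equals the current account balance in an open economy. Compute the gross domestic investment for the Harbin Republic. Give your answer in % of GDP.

I = S - CA = 30.6 - 15.6 = 15.0

15.0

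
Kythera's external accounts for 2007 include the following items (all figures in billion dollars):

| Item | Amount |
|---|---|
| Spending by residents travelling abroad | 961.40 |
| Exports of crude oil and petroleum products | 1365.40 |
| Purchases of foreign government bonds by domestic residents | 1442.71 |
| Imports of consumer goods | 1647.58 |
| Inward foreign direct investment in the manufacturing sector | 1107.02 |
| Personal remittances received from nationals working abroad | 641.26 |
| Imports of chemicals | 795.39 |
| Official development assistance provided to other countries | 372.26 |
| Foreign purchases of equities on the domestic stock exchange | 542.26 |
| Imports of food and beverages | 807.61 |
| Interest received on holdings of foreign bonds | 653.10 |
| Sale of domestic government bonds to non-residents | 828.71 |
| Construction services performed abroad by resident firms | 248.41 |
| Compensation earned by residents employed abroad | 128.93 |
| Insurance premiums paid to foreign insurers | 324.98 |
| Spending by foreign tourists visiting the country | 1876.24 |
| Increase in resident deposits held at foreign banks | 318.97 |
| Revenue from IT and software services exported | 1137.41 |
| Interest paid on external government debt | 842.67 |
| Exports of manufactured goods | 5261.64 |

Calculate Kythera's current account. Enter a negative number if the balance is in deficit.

Goods: 5261.64 - 1647.58 - 807.61 + 1365.40 - 795.39 = 3376.46
Services: 1137.41 - 961.40 + 1876.24 - 324.98 + 248.41 = 1975.68
Primary income: -842.67 + 653.10 + 128.93 = -60.64
Secondary income: -372.26 + 641.26 = 269.00
Current account = 3376.46 + 1975.68 + (-60.64) + 269.00 = 5560.50
(Excluded from the current account — financial account: purchases of foreign government bonds by domestic residents 1442.71, inward foreign direct investment in the manufacturing sector 1107.02, foreign purchases of equities on the domestic stock exchange 542.26, sale of domestic government bonds to non-residents 828.71, increase in resident deposits held at foreign banks 318.97.)

5560.50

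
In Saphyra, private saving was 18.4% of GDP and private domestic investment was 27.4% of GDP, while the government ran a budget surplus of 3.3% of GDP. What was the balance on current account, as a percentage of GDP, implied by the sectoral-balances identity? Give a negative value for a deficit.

By the sectoral-balances identity, CA = (S_private - I) + (T - G).
Private balance = 18.4 - 27.4 = -9.0
Government balance (T - G) = 3.3
CA = -9.0 + 3.3 = -5.7

-5.7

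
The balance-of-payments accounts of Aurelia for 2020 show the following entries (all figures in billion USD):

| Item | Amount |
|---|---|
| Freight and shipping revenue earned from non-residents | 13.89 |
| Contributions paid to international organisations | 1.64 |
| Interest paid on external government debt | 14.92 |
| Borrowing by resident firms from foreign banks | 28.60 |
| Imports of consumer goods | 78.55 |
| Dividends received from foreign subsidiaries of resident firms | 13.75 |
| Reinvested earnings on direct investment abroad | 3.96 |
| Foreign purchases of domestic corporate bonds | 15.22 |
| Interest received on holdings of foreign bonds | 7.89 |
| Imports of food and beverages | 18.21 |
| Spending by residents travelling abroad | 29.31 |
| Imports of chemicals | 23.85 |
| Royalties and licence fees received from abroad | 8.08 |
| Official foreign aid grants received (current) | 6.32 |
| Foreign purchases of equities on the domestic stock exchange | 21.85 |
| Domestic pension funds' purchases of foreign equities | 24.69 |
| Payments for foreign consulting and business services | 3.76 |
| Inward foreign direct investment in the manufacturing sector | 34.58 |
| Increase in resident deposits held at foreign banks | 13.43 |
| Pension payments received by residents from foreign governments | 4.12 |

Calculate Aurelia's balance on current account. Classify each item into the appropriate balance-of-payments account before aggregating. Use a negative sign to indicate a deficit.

Goods: -78.55 - 18.21 - 23.85 = -120.61
Services: -3.76 - 29.31 + 8.08 + 13.89 = -11.10
Primary income: -14.92 + 3.96 + 7.89 + 13.75 = 10.68
Secondary income: -1.64 + 6.32 + 4.12 = 8.80
Current account = (-120.61) + (-11.10) + 10.68 + 8.80 = -112.23
(Excluded from the current account — financial account: borrowing by resident firms from foreign banks 28.60, foreign purchases of domestic corporate bonds 15.22, foreign purchases of equities on the domestic stock exchange 21.85, domestic pension funds' purchases of foreign equities 24.69, inward foreign direct investment in the manufacturing sector 34.58, increase in resident deposits held at foreign banks 13.43.)

-112.23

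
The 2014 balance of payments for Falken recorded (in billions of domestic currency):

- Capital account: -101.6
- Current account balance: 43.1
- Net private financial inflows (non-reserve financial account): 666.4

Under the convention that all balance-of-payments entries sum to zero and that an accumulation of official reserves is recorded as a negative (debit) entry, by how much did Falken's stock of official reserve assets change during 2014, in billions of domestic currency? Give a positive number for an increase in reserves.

607.9

Official reserve transactions balance = -(43.1 + (-101.6) + 666.4) = -607.9
An accumulation of reserves is recorded as a debit (negative entry), so the change in the stock of reserves is the negative of that balance.
Change in official reserves = -(-607.9) = 607.9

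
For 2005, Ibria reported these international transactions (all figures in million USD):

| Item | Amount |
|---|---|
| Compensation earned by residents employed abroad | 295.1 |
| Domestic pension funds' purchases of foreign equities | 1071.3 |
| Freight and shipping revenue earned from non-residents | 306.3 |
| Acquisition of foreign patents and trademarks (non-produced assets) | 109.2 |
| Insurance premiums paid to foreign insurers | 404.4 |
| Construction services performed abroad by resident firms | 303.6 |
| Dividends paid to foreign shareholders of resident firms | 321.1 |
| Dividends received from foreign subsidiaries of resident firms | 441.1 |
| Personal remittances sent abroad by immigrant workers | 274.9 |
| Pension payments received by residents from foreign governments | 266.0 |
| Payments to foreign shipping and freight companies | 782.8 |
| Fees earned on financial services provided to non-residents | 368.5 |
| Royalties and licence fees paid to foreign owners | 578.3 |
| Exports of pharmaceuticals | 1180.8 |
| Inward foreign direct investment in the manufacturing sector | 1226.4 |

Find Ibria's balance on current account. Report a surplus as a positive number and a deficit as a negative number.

799.9

Goods: 1180.8
Services: 303.6 + 306.3 - 782.8 + 368.5 - 404.4 - 578.3 = -787.1
Primary income: 441.1 - 321.1 + 295.1 = 415.1
Secondary income: -274.9 + 266.0 = -8.9
Current account = 1180.8 + (-787.1) + 415.1 + (-8.9) = 799.9
(Excluded from the current account — financial account: domestic pension funds' purchases of foreign equities 1071.3, inward foreign direct investment in the manufacturing sector 1226.4; capital account: acquisition of foreign patents and trademarks (non-produced assets) 109.2.)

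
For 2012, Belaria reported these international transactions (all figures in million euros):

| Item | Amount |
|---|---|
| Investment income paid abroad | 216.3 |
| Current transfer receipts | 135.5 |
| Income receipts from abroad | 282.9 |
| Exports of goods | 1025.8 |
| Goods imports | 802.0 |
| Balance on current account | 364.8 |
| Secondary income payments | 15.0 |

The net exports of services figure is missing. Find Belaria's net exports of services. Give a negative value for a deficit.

-46.1

Current account = goods balance + services balance + net primary income + net secondary income
Sum of the known components = 410.9
Net exports of services = CA - (known components) = 364.8 - 410.9 = -46.1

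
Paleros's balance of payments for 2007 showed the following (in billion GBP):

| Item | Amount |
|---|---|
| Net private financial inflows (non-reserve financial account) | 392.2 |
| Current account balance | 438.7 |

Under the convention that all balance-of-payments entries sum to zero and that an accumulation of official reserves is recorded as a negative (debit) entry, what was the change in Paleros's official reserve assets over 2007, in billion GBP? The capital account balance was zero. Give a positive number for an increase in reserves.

Official reserve transactions balance = -(438.7 + 392.2) = -830.9
An accumulation of reserves is recorded as a debit (negative entry), so the change in the stock of reserves is the negative of that balance.
Change in official reserves = -(-830.9) = 830.9

830.9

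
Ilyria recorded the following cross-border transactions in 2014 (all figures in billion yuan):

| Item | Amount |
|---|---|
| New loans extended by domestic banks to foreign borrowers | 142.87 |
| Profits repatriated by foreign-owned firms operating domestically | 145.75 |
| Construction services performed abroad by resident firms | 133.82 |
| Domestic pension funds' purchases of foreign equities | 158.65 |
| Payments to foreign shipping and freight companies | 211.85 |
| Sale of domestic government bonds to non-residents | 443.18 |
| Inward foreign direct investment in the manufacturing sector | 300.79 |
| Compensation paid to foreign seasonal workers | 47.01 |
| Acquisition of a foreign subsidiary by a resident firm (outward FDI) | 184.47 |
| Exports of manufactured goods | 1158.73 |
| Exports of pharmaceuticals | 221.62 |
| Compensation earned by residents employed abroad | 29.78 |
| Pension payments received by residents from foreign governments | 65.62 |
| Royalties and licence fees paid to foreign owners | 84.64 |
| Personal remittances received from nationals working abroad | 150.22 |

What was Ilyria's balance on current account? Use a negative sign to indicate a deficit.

Goods: 1158.73 + 221.62 = 1380.35
Services: 133.82 - 211.85 - 84.64 = -162.67
Primary income: -145.75 + 29.78 - 47.01 = -162.98
Secondary income: 150.22 + 65.62 = 215.84
Current account = 1380.35 + (-162.67) + (-162.98) + 215.84 = 1270.54
(Excluded from the current account — financial account: new loans extended by domestic banks to foreign borrowers 142.87, domestic pension funds' purchases of foreign equities 158.65, sale of domestic government bonds to non-residents 443.18, inward foreign direct investment in the manufacturing sector 300.79, acquisition of a foreign subsidiary by a resident firm (outward FDI) 184.47.)

1270.54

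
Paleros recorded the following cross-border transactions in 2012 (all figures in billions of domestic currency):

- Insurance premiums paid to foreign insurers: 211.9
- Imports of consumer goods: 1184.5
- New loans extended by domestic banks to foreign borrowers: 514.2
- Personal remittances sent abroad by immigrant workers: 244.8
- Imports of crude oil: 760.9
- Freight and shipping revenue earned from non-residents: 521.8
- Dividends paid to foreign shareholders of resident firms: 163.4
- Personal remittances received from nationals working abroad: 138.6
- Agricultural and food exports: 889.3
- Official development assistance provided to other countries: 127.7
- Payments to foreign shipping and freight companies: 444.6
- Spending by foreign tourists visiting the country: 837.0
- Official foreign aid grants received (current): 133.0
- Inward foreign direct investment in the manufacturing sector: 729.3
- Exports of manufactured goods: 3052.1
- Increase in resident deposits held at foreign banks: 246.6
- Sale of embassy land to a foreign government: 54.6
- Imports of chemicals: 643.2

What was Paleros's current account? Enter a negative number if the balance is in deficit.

1790.8

Goods: 3052.1 + 889.3 - 1184.5 - 760.9 - 643.2 = 1352.8
Services: -211.9 + 837.0 - 444.6 + 521.8 = 702.3
Primary income: -163.4
Secondary income: -244.8 + 138.6 + 133.0 - 127.7 = -100.9
Current account = 1352.8 + 702.3 + (-163.4) + (-100.9) = 1790.8
(Excluded from the current account — financial account: new loans extended by domestic banks to foreign borrowers 514.2, inward foreign direct investment in the manufacturing sector 729.3, increase in resident deposits held at foreign banks 246.6; capital account: sale of embassy land to a foreign government 54.6.)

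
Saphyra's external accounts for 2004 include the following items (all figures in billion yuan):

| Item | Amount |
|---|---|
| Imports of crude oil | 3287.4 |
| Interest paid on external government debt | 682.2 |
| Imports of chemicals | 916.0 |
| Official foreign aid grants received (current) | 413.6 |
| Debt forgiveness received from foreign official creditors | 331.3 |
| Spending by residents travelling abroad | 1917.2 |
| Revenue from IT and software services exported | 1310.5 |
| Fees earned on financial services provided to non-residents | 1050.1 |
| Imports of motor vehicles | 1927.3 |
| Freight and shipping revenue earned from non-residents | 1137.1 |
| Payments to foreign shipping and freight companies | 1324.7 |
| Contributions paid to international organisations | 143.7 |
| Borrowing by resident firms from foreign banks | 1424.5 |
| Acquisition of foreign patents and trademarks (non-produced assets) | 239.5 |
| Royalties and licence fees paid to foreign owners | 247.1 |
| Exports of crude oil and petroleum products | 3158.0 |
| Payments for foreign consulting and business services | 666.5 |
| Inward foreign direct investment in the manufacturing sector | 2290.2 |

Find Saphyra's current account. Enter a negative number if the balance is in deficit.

Goods: -916.0 + 3158.0 - 1927.3 - 3287.4 = -2972.7
Services: -1917.2 - 247.1 + 1050.1 + 1310.5 - 1324.7 - 666.5 + 1137.1 = -657.8
Primary income: -682.2
Secondary income: -143.7 + 413.6 = 269.9
Current account = (-2972.7) + (-657.8) + (-682.2) + 269.9 = -4042.8
(Excluded from the current account — capital account: debt forgiveness received from foreign official creditors 331.3, acquisition of foreign patents and trademarks (non-produced assets) 239.5; financial account: borrowing by resident firms from foreign banks 1424.5, inward foreign direct investment in the manufacturing sector 2290.2.)

-4042.8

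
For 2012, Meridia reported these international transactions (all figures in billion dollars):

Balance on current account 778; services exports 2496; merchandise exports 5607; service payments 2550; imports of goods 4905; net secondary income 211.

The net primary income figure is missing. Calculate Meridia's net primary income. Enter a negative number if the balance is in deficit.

Current account = goods balance + services balance + net primary income + net secondary income
Sum of the known components = 859
Net primary income = CA - (known components) = 778 - 859 = -81

-81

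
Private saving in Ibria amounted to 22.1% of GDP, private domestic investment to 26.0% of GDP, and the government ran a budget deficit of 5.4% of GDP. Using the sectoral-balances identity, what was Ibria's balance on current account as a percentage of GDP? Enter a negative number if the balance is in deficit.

By the sectoral-balances identity, CA = (S_private - I) + (T - G).
Private balance = 22.1 - 26.0 = -3.9
Government balance (T - G) = -5.4
CA = -3.9 + (-5.4) = -9.3

-9.3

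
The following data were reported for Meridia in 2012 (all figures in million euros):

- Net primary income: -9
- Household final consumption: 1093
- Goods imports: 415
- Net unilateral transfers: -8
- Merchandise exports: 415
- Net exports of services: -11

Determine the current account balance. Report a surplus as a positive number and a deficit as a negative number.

Goods balance = 415 - 415 = 0
Services balance = -11
Trade balance (goods + services) = 0 + (-11) = -11
Net primary income = -9
Net secondary income = -8
Current account = -11 + (-9) + (-8) = -28

-28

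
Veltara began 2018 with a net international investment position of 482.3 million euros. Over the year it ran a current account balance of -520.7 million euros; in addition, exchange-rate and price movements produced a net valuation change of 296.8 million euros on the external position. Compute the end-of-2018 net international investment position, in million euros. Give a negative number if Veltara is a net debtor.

Change in NIIP = current account + net valuation change = -520.7 + 296.8 = -223.9
End-of-year NIIP = 482.3 + (-223.9) = 258.4

258.4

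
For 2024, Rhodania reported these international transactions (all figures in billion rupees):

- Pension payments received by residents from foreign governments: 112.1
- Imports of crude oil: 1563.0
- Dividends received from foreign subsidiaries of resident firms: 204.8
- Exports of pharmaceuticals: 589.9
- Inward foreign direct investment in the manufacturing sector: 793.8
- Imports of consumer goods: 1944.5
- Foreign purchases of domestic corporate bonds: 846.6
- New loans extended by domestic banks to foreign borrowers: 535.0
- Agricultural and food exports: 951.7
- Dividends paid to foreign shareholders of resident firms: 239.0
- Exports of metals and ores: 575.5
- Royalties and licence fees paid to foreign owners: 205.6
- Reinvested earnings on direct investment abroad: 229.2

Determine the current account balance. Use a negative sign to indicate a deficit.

-1288.9

Goods: 575.5 - 1563.0 + 951.7 + 589.9 - 1944.5 = -1390.4
Services: -205.6
Primary income: 229.2 - 239.0 + 204.8 = 195.0
Secondary income: 112.1
Current account = (-1390.4) + (-205.6) + 195.0 + 112.1 = -1288.9
(Excluded from the current account — financial account: inward foreign direct investment in the manufacturing sector 793.8, foreign purchases of domestic corporate bonds 846.6, new loans extended by domestic banks to foreign borrowers 535.0.)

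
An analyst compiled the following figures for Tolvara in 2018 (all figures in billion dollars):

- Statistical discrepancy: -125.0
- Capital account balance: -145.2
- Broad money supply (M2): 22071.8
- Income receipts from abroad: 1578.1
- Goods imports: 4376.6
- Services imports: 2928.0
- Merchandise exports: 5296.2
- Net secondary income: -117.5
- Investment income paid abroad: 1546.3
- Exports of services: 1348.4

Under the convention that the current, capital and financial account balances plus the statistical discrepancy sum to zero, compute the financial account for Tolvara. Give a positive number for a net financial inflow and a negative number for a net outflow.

Goods balance = 5296.2 - 4376.6 = 919.6
Services balance = 1348.4 - 2928.0 = -1579.6
Trade balance (goods + services) = 919.6 + (-1579.6) = -660.0
Net primary income = 1578.1 - 1546.3 = 31.8
Net secondary income = -117.5
Current account = -660.0 + 31.8 + (-117.5) = -745.7
Financial account = -(-745.7 + (-145.2) + (-125.0)) = 1015.9

1015.9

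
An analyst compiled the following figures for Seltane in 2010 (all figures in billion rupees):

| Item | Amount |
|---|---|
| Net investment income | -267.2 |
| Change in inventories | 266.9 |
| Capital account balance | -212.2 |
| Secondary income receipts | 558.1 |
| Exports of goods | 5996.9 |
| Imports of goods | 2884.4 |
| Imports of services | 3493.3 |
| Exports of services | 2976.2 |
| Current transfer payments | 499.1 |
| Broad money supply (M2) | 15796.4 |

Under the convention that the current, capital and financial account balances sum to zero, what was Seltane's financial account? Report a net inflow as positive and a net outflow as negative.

-2175.0

Goods balance = 5996.9 - 2884.4 = 3112.5
Services balance = 2976.2 - 3493.3 = -517.1
Trade balance (goods + services) = 3112.5 + (-517.1) = 2595.4
Net primary income = -267.2
Net secondary income = 558.1 - 499.1 = 59.0
Current account = 2595.4 + (-267.2) + 59.0 = 2387.2
Financial account = -(2387.2 + (-212.2)) = -2175.0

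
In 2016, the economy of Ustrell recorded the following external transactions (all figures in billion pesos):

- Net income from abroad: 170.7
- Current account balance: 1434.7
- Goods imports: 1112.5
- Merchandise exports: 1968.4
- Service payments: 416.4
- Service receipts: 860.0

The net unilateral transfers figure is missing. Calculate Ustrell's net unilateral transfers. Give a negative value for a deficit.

Current account = goods balance + services balance + net primary income + net secondary income
Sum of the known components = 1470.2
Net unilateral transfers = CA - (known components) = 1434.7 - 1470.2 = -35.5

-35.5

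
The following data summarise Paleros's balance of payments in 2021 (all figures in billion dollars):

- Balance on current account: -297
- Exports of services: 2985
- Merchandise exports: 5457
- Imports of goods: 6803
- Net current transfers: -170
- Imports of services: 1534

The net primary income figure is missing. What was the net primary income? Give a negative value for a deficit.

-232

Current account = goods balance + services balance + net primary income + net secondary income
Sum of the known components = -65
Net primary income = CA - (known components) = -297 - (-65) = -232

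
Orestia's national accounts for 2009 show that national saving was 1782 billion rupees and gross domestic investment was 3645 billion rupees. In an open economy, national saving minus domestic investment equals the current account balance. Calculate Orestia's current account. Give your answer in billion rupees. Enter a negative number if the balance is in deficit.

-1863

S - I = CA (net lending to the rest of the world).
CA = S - I = 1782 - 3645 = -1863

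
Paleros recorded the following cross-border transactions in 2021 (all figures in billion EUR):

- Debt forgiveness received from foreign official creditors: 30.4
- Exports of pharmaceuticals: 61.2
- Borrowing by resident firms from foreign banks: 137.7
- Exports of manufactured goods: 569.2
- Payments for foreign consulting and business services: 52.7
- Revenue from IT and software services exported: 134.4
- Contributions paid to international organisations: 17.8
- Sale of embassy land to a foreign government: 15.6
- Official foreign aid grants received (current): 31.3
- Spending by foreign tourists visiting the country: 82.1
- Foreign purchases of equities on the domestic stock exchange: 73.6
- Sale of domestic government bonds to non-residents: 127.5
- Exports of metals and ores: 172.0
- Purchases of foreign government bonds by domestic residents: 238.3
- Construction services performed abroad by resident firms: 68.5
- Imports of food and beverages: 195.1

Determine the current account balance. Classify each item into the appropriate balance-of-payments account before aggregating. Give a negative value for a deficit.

Goods: 172.0 + 61.2 + 569.2 - 195.1 = 607.3
Services: 82.1 - 52.7 + 68.5 + 134.4 = 232.3
Secondary income: 31.3 - 17.8 = 13.5
Current account = 607.3 + 232.3 + 13.5 = 853.1
(Excluded from the current account — capital account: debt forgiveness received from foreign official creditors 30.4, sale of embassy land to a foreign government 15.6; financial account: borrowing by resident firms from foreign banks 137.7, foreign purchases of equities on the domestic stock exchange 73.6, sale of domestic government bonds to non-residents 127.5, purchases of foreign government bonds by domestic residents 238.3.)

853.1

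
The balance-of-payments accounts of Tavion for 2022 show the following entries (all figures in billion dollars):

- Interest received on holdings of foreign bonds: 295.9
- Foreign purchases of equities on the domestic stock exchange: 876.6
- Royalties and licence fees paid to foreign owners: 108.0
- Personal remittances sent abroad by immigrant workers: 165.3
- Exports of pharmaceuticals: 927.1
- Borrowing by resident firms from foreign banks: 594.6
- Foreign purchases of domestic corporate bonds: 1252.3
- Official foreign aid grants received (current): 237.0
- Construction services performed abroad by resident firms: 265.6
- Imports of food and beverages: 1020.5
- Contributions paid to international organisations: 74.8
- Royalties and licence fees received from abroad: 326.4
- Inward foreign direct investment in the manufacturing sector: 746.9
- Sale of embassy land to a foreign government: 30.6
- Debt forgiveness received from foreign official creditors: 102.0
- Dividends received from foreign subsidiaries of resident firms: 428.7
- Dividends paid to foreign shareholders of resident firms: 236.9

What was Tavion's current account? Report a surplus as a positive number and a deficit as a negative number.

Goods: 927.1 - 1020.5 = -93.4
Services: -108.0 + 265.6 + 326.4 = 484.0
Primary income: 295.9 - 236.9 + 428.7 = 487.7
Secondary income: -74.8 + 237.0 - 165.3 = -3.1
Current account = (-93.4) + 484.0 + 487.7 + (-3.1) = 875.2
(Excluded from the current account — financial account: foreign purchases of equities on the domestic stock exchange 876.6, borrowing by resident firms from foreign banks 594.6, foreign purchases of domestic corporate bonds 1252.3, inward foreign direct investment in the manufacturing sector 746.9; capital account: sale of embassy land to a foreign government 30.6, debt forgiveness received from foreign official creditors 102.0.)

875.2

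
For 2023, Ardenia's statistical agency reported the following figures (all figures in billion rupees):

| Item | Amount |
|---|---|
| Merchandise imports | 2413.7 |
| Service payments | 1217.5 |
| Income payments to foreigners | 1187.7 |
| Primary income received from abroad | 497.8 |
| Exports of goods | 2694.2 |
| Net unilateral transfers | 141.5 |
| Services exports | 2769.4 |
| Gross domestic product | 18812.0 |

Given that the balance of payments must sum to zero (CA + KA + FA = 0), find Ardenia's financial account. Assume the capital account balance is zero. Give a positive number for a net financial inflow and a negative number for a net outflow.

Goods balance = 2694.2 - 2413.7 = 280.5
Services balance = 2769.4 - 1217.5 = 1551.9
Trade balance (goods + services) = 280.5 + 1551.9 = 1832.4
Net primary income = 497.8 - 1187.7 = -689.9
Net secondary income = 141.5
Current account = 1832.4 + (-689.9) + 141.5 = 1284.0
Financial account = -(1284.0) = -1284.0

-1284.0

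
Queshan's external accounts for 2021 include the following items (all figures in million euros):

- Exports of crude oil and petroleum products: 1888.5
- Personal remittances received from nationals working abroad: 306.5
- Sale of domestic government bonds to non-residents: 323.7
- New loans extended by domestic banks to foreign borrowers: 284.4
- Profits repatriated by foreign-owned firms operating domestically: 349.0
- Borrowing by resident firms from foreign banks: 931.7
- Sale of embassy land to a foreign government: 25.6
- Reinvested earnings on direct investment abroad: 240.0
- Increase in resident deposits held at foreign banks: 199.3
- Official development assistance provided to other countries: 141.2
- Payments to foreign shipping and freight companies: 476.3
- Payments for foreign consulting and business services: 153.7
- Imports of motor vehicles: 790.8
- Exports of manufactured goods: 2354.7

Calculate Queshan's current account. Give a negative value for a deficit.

Goods: 2354.7 + 1888.5 - 790.8 = 3452.4
Services: -476.3 - 153.7 = -630.0
Primary income: 240.0 - 349.0 = -109.0
Secondary income: -141.2 + 306.5 = 165.3
Current account = 3452.4 + (-630.0) + (-109.0) + 165.3 = 2878.7
(Excluded from the current account — financial account: sale of domestic government bonds to non-residents 323.7, new loans extended by domestic banks to foreign borrowers 284.4, borrowing by resident firms from foreign banks 931.7, increase in resident deposits held at foreign banks 199.3; capital account: sale of embassy land to a foreign government 25.6.)

2878.7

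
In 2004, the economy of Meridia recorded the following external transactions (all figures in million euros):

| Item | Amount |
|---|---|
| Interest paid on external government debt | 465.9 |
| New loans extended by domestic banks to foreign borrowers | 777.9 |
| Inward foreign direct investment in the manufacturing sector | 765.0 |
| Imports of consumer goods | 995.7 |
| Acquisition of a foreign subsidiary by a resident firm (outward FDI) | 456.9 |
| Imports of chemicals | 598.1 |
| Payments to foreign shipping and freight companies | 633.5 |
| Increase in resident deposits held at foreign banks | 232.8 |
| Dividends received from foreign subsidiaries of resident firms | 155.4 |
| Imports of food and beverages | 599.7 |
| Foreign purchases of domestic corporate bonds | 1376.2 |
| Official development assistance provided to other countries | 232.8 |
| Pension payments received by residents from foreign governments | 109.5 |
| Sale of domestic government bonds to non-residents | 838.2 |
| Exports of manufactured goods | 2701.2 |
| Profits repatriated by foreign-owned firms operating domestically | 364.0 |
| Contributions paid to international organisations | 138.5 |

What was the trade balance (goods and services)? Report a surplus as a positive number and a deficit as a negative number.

Goods: -598.1 - 995.7 - 599.7 + 2701.2 = 507.7
Services: -633.5
Trade balance = 507.7 + (-633.5) = -125.8
(Excluded from the trade balance — primary income: interest paid on external government debt 465.9, dividends received from foreign subsidiaries of resident firms 155.4, profits repatriated by foreign-owned firms operating domestically 364.0; financial account: new loans extended by domestic banks to foreign borrowers 777.9, inward foreign direct investment in the manufacturing sector 765.0, acquisition of a foreign subsidiary by a resident firm (outward FDI) 456.9, increase in resident deposits held at foreign banks 232.8, foreign purchases of domestic corporate bonds 1376.2, sale of domestic government bonds to non-residents 838.2; secondary income: official development assistance provided to other countries 232.8, pension payments received by residents from foreign governments 109.5, contributions paid to international organisations 138.5.)

-125.8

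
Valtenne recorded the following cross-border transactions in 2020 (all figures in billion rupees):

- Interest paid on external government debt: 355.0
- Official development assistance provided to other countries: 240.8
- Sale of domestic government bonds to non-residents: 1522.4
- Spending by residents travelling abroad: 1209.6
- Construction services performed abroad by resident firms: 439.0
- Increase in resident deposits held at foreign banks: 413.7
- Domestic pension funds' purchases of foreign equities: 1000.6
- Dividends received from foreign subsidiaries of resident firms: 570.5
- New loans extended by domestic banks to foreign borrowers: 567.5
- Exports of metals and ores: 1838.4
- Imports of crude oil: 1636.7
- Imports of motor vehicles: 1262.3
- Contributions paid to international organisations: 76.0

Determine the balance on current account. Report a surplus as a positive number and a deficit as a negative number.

-1932.5

Goods: -1636.7 + 1838.4 - 1262.3 = -1060.6
Services: -1209.6 + 439.0 = -770.6
Primary income: -355.0 + 570.5 = 215.5
Secondary income: -76.0 - 240.8 = -316.8
Current account = (-1060.6) + (-770.6) + 215.5 + (-316.8) = -1932.5
(Excluded from the current account — financial account: sale of domestic government bonds to non-residents 1522.4, increase in resident deposits held at foreign banks 413.7, domestic pension funds' purchases of foreign equities 1000.6, new loans extended by domestic banks to foreign borrowers 567.5.)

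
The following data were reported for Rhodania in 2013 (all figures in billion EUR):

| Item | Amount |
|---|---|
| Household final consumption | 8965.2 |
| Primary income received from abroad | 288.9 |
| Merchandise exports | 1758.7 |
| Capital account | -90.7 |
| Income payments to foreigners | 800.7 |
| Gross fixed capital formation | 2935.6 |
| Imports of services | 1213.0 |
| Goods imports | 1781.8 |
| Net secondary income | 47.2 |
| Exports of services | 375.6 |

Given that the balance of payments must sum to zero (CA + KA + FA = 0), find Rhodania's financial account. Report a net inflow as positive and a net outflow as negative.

Goods balance = 1758.7 - 1781.8 = -23.1
Services balance = 375.6 - 1213.0 = -837.4
Trade balance (goods + services) = -23.1 + (-837.4) = -860.5
Net primary income = 288.9 - 800.7 = -511.8
Net secondary income = 47.2
Current account = -860.5 + (-511.8) + 47.2 = -1325.1
Financial account = -(-1325.1 + (-90.7)) = 1415.8

1415.8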